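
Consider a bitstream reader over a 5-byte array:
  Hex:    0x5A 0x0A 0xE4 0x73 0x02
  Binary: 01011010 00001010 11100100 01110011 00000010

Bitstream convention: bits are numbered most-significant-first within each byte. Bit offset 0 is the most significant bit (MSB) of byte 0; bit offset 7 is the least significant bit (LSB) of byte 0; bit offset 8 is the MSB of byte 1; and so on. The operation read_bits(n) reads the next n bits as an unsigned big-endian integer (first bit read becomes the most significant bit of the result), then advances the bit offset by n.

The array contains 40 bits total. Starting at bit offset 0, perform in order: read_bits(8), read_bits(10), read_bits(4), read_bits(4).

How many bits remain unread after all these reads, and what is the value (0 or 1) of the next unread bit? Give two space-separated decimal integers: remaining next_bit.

Read 1: bits[0:8] width=8 -> value=90 (bin 01011010); offset now 8 = byte 1 bit 0; 32 bits remain
Read 2: bits[8:18] width=10 -> value=43 (bin 0000101011); offset now 18 = byte 2 bit 2; 22 bits remain
Read 3: bits[18:22] width=4 -> value=9 (bin 1001); offset now 22 = byte 2 bit 6; 18 bits remain
Read 4: bits[22:26] width=4 -> value=1 (bin 0001); offset now 26 = byte 3 bit 2; 14 bits remain

Answer: 14 1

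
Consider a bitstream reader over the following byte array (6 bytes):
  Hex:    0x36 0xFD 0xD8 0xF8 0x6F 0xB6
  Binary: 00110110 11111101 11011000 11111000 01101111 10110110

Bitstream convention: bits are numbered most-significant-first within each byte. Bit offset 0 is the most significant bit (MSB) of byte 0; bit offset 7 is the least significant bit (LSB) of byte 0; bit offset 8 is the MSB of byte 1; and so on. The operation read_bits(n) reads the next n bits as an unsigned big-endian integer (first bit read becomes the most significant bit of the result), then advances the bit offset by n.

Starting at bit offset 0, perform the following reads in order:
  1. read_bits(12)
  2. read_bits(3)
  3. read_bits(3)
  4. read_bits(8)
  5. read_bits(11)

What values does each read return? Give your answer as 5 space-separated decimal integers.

Answer: 879 6 7 99 1805

Derivation:
Read 1: bits[0:12] width=12 -> value=879 (bin 001101101111); offset now 12 = byte 1 bit 4; 36 bits remain
Read 2: bits[12:15] width=3 -> value=6 (bin 110); offset now 15 = byte 1 bit 7; 33 bits remain
Read 3: bits[15:18] width=3 -> value=7 (bin 111); offset now 18 = byte 2 bit 2; 30 bits remain
Read 4: bits[18:26] width=8 -> value=99 (bin 01100011); offset now 26 = byte 3 bit 2; 22 bits remain
Read 5: bits[26:37] width=11 -> value=1805 (bin 11100001101); offset now 37 = byte 4 bit 5; 11 bits remain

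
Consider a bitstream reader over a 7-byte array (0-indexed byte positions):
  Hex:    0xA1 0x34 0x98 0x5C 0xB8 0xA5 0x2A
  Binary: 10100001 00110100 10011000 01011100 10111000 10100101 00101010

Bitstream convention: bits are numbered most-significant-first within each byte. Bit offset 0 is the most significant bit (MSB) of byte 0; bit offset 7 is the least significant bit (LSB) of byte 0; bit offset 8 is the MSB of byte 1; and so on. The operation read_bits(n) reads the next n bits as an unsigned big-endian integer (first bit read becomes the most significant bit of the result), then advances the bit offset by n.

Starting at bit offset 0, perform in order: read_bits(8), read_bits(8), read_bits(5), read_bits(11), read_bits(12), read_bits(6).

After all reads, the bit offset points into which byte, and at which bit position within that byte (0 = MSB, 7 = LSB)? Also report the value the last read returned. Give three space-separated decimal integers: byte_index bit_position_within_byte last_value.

Read 1: bits[0:8] width=8 -> value=161 (bin 10100001); offset now 8 = byte 1 bit 0; 48 bits remain
Read 2: bits[8:16] width=8 -> value=52 (bin 00110100); offset now 16 = byte 2 bit 0; 40 bits remain
Read 3: bits[16:21] width=5 -> value=19 (bin 10011); offset now 21 = byte 2 bit 5; 35 bits remain
Read 4: bits[21:32] width=11 -> value=92 (bin 00001011100); offset now 32 = byte 4 bit 0; 24 bits remain
Read 5: bits[32:44] width=12 -> value=2954 (bin 101110001010); offset now 44 = byte 5 bit 4; 12 bits remain
Read 6: bits[44:50] width=6 -> value=20 (bin 010100); offset now 50 = byte 6 bit 2; 6 bits remain

Answer: 6 2 20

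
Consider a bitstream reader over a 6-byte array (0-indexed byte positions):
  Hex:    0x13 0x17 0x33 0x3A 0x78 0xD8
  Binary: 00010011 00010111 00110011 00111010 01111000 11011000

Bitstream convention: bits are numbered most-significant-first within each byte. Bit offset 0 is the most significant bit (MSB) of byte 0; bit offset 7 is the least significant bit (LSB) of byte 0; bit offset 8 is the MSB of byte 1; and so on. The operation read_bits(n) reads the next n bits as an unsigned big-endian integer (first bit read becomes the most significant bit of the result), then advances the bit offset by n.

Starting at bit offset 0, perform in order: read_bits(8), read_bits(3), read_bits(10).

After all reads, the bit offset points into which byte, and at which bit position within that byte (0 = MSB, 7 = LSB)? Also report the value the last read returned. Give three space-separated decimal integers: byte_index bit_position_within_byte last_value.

Read 1: bits[0:8] width=8 -> value=19 (bin 00010011); offset now 8 = byte 1 bit 0; 40 bits remain
Read 2: bits[8:11] width=3 -> value=0 (bin 000); offset now 11 = byte 1 bit 3; 37 bits remain
Read 3: bits[11:21] width=10 -> value=742 (bin 1011100110); offset now 21 = byte 2 bit 5; 27 bits remain

Answer: 2 5 742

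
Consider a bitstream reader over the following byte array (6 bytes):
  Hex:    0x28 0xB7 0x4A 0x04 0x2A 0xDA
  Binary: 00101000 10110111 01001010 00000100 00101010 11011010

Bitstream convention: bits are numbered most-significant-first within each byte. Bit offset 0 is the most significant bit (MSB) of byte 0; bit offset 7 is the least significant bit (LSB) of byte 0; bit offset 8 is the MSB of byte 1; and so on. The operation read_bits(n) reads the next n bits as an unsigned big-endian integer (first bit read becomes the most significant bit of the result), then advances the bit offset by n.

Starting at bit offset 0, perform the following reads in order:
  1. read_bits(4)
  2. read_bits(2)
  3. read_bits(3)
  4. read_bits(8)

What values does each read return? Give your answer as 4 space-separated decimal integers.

Answer: 2 2 1 110

Derivation:
Read 1: bits[0:4] width=4 -> value=2 (bin 0010); offset now 4 = byte 0 bit 4; 44 bits remain
Read 2: bits[4:6] width=2 -> value=2 (bin 10); offset now 6 = byte 0 bit 6; 42 bits remain
Read 3: bits[6:9] width=3 -> value=1 (bin 001); offset now 9 = byte 1 bit 1; 39 bits remain
Read 4: bits[9:17] width=8 -> value=110 (bin 01101110); offset now 17 = byte 2 bit 1; 31 bits remain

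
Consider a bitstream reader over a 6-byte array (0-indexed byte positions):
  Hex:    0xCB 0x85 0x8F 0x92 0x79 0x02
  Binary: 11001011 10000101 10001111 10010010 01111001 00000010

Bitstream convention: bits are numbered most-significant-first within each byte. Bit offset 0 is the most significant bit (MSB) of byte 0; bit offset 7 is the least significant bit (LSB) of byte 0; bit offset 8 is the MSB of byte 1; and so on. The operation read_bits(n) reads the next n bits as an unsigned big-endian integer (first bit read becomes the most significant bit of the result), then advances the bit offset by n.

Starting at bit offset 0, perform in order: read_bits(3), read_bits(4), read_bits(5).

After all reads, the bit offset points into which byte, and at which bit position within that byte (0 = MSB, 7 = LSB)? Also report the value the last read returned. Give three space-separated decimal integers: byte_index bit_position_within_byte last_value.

Read 1: bits[0:3] width=3 -> value=6 (bin 110); offset now 3 = byte 0 bit 3; 45 bits remain
Read 2: bits[3:7] width=4 -> value=5 (bin 0101); offset now 7 = byte 0 bit 7; 41 bits remain
Read 3: bits[7:12] width=5 -> value=24 (bin 11000); offset now 12 = byte 1 bit 4; 36 bits remain

Answer: 1 4 24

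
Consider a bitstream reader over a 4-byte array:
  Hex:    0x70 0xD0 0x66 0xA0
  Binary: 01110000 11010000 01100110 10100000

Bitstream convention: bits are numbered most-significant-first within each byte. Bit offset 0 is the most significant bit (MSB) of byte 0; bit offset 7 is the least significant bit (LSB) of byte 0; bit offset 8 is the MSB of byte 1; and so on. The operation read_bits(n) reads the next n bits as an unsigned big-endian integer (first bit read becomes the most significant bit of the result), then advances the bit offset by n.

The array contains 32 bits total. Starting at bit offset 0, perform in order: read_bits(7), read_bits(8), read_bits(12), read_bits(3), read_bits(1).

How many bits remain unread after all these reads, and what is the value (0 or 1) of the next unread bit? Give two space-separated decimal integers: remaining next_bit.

Read 1: bits[0:7] width=7 -> value=56 (bin 0111000); offset now 7 = byte 0 bit 7; 25 bits remain
Read 2: bits[7:15] width=8 -> value=104 (bin 01101000); offset now 15 = byte 1 bit 7; 17 bits remain
Read 3: bits[15:27] width=12 -> value=821 (bin 001100110101); offset now 27 = byte 3 bit 3; 5 bits remain
Read 4: bits[27:30] width=3 -> value=0 (bin 000); offset now 30 = byte 3 bit 6; 2 bits remain
Read 5: bits[30:31] width=1 -> value=0 (bin 0); offset now 31 = byte 3 bit 7; 1 bits remain

Answer: 1 0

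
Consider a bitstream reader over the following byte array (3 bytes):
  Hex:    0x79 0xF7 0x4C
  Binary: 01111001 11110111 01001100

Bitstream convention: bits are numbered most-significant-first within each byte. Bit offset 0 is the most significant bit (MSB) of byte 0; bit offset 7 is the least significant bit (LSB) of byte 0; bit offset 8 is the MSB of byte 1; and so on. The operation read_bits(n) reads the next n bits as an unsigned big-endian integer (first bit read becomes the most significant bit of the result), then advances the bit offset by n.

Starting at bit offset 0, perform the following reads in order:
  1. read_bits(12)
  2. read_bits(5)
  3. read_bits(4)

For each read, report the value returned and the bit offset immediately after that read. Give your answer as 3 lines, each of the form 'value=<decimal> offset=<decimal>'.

Read 1: bits[0:12] width=12 -> value=1951 (bin 011110011111); offset now 12 = byte 1 bit 4; 12 bits remain
Read 2: bits[12:17] width=5 -> value=14 (bin 01110); offset now 17 = byte 2 bit 1; 7 bits remain
Read 3: bits[17:21] width=4 -> value=9 (bin 1001); offset now 21 = byte 2 bit 5; 3 bits remain

Answer: value=1951 offset=12
value=14 offset=17
value=9 offset=21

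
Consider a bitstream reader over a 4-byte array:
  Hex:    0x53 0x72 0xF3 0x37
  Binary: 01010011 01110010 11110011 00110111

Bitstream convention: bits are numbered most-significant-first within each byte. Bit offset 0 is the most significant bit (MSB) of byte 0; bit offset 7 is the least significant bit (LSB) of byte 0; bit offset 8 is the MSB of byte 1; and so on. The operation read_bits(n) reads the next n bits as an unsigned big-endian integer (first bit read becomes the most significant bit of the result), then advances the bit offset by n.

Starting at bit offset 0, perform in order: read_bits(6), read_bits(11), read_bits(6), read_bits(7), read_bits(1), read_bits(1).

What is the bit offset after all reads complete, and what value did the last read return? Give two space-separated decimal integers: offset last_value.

Read 1: bits[0:6] width=6 -> value=20 (bin 010100); offset now 6 = byte 0 bit 6; 26 bits remain
Read 2: bits[6:17] width=11 -> value=1765 (bin 11011100101); offset now 17 = byte 2 bit 1; 15 bits remain
Read 3: bits[17:23] width=6 -> value=57 (bin 111001); offset now 23 = byte 2 bit 7; 9 bits remain
Read 4: bits[23:30] width=7 -> value=77 (bin 1001101); offset now 30 = byte 3 bit 6; 2 bits remain
Read 5: bits[30:31] width=1 -> value=1 (bin 1); offset now 31 = byte 3 bit 7; 1 bits remain
Read 6: bits[31:32] width=1 -> value=1 (bin 1); offset now 32 = byte 4 bit 0; 0 bits remain

Answer: 32 1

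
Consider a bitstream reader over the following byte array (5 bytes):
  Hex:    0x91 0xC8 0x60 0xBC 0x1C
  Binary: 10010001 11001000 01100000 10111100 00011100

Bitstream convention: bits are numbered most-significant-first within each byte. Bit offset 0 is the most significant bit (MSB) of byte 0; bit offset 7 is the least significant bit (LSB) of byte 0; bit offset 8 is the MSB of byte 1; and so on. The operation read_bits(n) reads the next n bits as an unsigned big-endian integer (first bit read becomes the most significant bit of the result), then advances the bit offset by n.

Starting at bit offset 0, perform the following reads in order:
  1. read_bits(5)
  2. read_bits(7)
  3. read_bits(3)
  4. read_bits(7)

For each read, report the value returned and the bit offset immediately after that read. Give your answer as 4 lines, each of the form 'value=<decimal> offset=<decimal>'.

Read 1: bits[0:5] width=5 -> value=18 (bin 10010); offset now 5 = byte 0 bit 5; 35 bits remain
Read 2: bits[5:12] width=7 -> value=28 (bin 0011100); offset now 12 = byte 1 bit 4; 28 bits remain
Read 3: bits[12:15] width=3 -> value=4 (bin 100); offset now 15 = byte 1 bit 7; 25 bits remain
Read 4: bits[15:22] width=7 -> value=24 (bin 0011000); offset now 22 = byte 2 bit 6; 18 bits remain

Answer: value=18 offset=5
value=28 offset=12
value=4 offset=15
value=24 offset=22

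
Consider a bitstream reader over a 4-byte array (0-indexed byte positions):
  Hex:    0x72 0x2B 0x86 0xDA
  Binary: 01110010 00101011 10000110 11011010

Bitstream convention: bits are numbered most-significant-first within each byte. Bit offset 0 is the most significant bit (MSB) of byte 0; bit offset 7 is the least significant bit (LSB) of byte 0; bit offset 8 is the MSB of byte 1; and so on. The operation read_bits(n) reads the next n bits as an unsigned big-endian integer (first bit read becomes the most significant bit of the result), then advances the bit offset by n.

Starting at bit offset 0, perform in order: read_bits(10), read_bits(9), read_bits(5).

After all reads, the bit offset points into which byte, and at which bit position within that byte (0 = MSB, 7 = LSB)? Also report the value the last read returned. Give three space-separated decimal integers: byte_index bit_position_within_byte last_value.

Read 1: bits[0:10] width=10 -> value=456 (bin 0111001000); offset now 10 = byte 1 bit 2; 22 bits remain
Read 2: bits[10:19] width=9 -> value=348 (bin 101011100); offset now 19 = byte 2 bit 3; 13 bits remain
Read 3: bits[19:24] width=5 -> value=6 (bin 00110); offset now 24 = byte 3 bit 0; 8 bits remain

Answer: 3 0 6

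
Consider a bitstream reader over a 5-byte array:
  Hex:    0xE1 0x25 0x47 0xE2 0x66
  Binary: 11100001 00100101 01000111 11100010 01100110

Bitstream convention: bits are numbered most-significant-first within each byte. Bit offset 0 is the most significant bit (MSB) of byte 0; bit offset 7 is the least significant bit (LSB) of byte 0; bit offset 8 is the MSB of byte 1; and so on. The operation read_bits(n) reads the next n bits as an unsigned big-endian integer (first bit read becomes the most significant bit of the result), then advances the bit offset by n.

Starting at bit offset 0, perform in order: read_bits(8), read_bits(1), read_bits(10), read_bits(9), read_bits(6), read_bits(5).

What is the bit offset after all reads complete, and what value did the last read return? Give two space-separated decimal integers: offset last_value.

Read 1: bits[0:8] width=8 -> value=225 (bin 11100001); offset now 8 = byte 1 bit 0; 32 bits remain
Read 2: bits[8:9] width=1 -> value=0 (bin 0); offset now 9 = byte 1 bit 1; 31 bits remain
Read 3: bits[9:19] width=10 -> value=298 (bin 0100101010); offset now 19 = byte 2 bit 3; 21 bits remain
Read 4: bits[19:28] width=9 -> value=126 (bin 001111110); offset now 28 = byte 3 bit 4; 12 bits remain
Read 5: bits[28:34] width=6 -> value=9 (bin 001001); offset now 34 = byte 4 bit 2; 6 bits remain
Read 6: bits[34:39] width=5 -> value=19 (bin 10011); offset now 39 = byte 4 bit 7; 1 bits remain

Answer: 39 19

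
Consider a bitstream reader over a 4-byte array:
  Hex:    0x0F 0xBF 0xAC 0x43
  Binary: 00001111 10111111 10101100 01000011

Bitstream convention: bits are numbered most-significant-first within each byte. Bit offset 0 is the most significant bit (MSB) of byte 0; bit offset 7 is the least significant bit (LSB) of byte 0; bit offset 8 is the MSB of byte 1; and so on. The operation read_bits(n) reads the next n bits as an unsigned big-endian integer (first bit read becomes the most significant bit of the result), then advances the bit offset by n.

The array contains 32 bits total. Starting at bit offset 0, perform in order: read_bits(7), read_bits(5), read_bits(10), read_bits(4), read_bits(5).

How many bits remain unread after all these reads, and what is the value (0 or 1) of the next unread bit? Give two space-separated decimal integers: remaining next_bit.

Read 1: bits[0:7] width=7 -> value=7 (bin 0000111); offset now 7 = byte 0 bit 7; 25 bits remain
Read 2: bits[7:12] width=5 -> value=27 (bin 11011); offset now 12 = byte 1 bit 4; 20 bits remain
Read 3: bits[12:22] width=10 -> value=1003 (bin 1111101011); offset now 22 = byte 2 bit 6; 10 bits remain
Read 4: bits[22:26] width=4 -> value=1 (bin 0001); offset now 26 = byte 3 bit 2; 6 bits remain
Read 5: bits[26:31] width=5 -> value=1 (bin 00001); offset now 31 = byte 3 bit 7; 1 bits remain

Answer: 1 1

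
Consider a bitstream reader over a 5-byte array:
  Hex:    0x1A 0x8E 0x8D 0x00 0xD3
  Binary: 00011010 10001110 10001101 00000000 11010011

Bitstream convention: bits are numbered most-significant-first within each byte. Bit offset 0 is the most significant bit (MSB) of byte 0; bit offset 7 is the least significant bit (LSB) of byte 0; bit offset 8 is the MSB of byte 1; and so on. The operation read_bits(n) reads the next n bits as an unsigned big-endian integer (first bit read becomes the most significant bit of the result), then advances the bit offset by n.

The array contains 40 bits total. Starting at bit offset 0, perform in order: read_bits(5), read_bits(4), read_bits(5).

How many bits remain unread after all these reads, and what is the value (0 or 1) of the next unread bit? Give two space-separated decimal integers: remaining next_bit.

Answer: 26 1

Derivation:
Read 1: bits[0:5] width=5 -> value=3 (bin 00011); offset now 5 = byte 0 bit 5; 35 bits remain
Read 2: bits[5:9] width=4 -> value=5 (bin 0101); offset now 9 = byte 1 bit 1; 31 bits remain
Read 3: bits[9:14] width=5 -> value=3 (bin 00011); offset now 14 = byte 1 bit 6; 26 bits remain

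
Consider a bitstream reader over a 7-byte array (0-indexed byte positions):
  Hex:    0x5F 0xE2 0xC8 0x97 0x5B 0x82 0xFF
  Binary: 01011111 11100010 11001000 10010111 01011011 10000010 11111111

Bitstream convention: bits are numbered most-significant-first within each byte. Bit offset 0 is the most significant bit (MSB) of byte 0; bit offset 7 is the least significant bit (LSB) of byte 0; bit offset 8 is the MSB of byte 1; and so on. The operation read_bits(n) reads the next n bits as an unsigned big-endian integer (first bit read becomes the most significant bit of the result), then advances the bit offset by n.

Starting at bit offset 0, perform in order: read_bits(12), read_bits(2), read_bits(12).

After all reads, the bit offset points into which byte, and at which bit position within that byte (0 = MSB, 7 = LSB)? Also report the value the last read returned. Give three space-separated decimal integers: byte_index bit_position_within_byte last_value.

Answer: 3 2 2850

Derivation:
Read 1: bits[0:12] width=12 -> value=1534 (bin 010111111110); offset now 12 = byte 1 bit 4; 44 bits remain
Read 2: bits[12:14] width=2 -> value=0 (bin 00); offset now 14 = byte 1 bit 6; 42 bits remain
Read 3: bits[14:26] width=12 -> value=2850 (bin 101100100010); offset now 26 = byte 3 bit 2; 30 bits remain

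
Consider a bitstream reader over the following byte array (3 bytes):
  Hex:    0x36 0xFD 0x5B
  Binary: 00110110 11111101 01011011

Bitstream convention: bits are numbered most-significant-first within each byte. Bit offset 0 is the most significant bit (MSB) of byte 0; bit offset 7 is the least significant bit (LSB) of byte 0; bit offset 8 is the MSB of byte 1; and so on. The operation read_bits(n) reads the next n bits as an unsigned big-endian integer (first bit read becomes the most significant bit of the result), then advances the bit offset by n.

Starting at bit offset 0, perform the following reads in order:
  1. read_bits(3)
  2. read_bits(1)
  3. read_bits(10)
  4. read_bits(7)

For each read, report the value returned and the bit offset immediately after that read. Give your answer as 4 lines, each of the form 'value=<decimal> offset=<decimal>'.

Answer: value=1 offset=3
value=1 offset=4
value=447 offset=14
value=43 offset=21

Derivation:
Read 1: bits[0:3] width=3 -> value=1 (bin 001); offset now 3 = byte 0 bit 3; 21 bits remain
Read 2: bits[3:4] width=1 -> value=1 (bin 1); offset now 4 = byte 0 bit 4; 20 bits remain
Read 3: bits[4:14] width=10 -> value=447 (bin 0110111111); offset now 14 = byte 1 bit 6; 10 bits remain
Read 4: bits[14:21] width=7 -> value=43 (bin 0101011); offset now 21 = byte 2 bit 5; 3 bits remain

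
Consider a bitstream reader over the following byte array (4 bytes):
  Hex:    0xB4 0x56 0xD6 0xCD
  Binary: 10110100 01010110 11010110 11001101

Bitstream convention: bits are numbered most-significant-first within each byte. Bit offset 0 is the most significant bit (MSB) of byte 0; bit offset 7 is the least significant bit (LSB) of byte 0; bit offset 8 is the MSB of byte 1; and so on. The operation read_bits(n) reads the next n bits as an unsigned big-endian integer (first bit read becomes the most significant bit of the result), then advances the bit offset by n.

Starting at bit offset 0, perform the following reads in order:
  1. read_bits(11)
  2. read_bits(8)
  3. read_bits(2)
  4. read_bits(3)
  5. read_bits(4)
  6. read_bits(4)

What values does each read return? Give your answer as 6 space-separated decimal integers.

Read 1: bits[0:11] width=11 -> value=1442 (bin 10110100010); offset now 11 = byte 1 bit 3; 21 bits remain
Read 2: bits[11:19] width=8 -> value=182 (bin 10110110); offset now 19 = byte 2 bit 3; 13 bits remain
Read 3: bits[19:21] width=2 -> value=2 (bin 10); offset now 21 = byte 2 bit 5; 11 bits remain
Read 4: bits[21:24] width=3 -> value=6 (bin 110); offset now 24 = byte 3 bit 0; 8 bits remain
Read 5: bits[24:28] width=4 -> value=12 (bin 1100); offset now 28 = byte 3 bit 4; 4 bits remain
Read 6: bits[28:32] width=4 -> value=13 (bin 1101); offset now 32 = byte 4 bit 0; 0 bits remain

Answer: 1442 182 2 6 12 13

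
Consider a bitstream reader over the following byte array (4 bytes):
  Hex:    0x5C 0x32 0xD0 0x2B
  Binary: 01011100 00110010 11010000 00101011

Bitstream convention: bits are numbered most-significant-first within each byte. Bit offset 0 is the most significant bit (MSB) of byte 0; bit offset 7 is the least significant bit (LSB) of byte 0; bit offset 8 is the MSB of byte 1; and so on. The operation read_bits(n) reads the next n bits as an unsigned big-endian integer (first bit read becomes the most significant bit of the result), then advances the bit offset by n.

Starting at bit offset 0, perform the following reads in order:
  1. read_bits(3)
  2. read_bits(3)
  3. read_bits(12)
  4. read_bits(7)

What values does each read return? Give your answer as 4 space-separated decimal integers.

Read 1: bits[0:3] width=3 -> value=2 (bin 010); offset now 3 = byte 0 bit 3; 29 bits remain
Read 2: bits[3:6] width=3 -> value=7 (bin 111); offset now 6 = byte 0 bit 6; 26 bits remain
Read 3: bits[6:18] width=12 -> value=203 (bin 000011001011); offset now 18 = byte 2 bit 2; 14 bits remain
Read 4: bits[18:25] width=7 -> value=32 (bin 0100000); offset now 25 = byte 3 bit 1; 7 bits remain

Answer: 2 7 203 32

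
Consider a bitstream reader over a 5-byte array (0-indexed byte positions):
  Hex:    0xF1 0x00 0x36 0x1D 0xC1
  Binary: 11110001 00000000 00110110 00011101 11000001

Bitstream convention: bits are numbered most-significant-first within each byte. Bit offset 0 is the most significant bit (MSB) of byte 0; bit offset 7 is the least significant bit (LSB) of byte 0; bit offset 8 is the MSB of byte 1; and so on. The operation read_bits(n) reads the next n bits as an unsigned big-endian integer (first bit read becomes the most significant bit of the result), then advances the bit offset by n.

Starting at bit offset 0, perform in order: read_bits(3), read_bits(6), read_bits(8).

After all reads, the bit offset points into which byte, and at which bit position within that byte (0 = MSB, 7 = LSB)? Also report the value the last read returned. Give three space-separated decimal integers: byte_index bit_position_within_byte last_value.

Read 1: bits[0:3] width=3 -> value=7 (bin 111); offset now 3 = byte 0 bit 3; 37 bits remain
Read 2: bits[3:9] width=6 -> value=34 (bin 100010); offset now 9 = byte 1 bit 1; 31 bits remain
Read 3: bits[9:17] width=8 -> value=0 (bin 00000000); offset now 17 = byte 2 bit 1; 23 bits remain

Answer: 2 1 0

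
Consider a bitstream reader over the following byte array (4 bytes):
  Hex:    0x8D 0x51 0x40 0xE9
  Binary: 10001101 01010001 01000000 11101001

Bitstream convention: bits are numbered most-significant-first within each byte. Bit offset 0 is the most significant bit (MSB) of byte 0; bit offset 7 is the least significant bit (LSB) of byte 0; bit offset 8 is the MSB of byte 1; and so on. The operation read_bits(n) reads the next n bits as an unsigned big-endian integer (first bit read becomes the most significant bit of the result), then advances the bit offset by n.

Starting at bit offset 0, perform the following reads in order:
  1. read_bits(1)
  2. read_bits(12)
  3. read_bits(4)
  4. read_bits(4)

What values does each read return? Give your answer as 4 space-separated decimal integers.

Answer: 1 426 2 8

Derivation:
Read 1: bits[0:1] width=1 -> value=1 (bin 1); offset now 1 = byte 0 bit 1; 31 bits remain
Read 2: bits[1:13] width=12 -> value=426 (bin 000110101010); offset now 13 = byte 1 bit 5; 19 bits remain
Read 3: bits[13:17] width=4 -> value=2 (bin 0010); offset now 17 = byte 2 bit 1; 15 bits remain
Read 4: bits[17:21] width=4 -> value=8 (bin 1000); offset now 21 = byte 2 bit 5; 11 bits remain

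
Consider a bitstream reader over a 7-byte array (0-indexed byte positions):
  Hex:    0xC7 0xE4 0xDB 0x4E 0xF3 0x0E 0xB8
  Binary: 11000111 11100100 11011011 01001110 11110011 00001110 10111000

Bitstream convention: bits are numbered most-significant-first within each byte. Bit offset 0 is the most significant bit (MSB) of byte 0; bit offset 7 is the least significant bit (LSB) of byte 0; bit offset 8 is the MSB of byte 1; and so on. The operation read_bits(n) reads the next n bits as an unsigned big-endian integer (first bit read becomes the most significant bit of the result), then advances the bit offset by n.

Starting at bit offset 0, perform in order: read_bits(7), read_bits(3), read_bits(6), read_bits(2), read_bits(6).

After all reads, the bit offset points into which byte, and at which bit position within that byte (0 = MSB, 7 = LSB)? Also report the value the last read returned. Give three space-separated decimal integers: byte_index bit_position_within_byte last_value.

Answer: 3 0 27

Derivation:
Read 1: bits[0:7] width=7 -> value=99 (bin 1100011); offset now 7 = byte 0 bit 7; 49 bits remain
Read 2: bits[7:10] width=3 -> value=7 (bin 111); offset now 10 = byte 1 bit 2; 46 bits remain
Read 3: bits[10:16] width=6 -> value=36 (bin 100100); offset now 16 = byte 2 bit 0; 40 bits remain
Read 4: bits[16:18] width=2 -> value=3 (bin 11); offset now 18 = byte 2 bit 2; 38 bits remain
Read 5: bits[18:24] width=6 -> value=27 (bin 011011); offset now 24 = byte 3 bit 0; 32 bits remain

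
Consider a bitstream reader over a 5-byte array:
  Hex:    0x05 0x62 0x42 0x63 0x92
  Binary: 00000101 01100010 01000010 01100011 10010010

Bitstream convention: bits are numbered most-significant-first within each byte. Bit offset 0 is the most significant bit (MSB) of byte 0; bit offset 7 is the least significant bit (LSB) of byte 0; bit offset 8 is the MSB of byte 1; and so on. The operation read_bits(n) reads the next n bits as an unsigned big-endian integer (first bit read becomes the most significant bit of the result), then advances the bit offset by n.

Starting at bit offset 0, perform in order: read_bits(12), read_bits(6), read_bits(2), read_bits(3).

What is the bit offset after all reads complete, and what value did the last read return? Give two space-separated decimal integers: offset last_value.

Read 1: bits[0:12] width=12 -> value=86 (bin 000001010110); offset now 12 = byte 1 bit 4; 28 bits remain
Read 2: bits[12:18] width=6 -> value=9 (bin 001001); offset now 18 = byte 2 bit 2; 22 bits remain
Read 3: bits[18:20] width=2 -> value=0 (bin 00); offset now 20 = byte 2 bit 4; 20 bits remain
Read 4: bits[20:23] width=3 -> value=1 (bin 001); offset now 23 = byte 2 bit 7; 17 bits remain

Answer: 23 1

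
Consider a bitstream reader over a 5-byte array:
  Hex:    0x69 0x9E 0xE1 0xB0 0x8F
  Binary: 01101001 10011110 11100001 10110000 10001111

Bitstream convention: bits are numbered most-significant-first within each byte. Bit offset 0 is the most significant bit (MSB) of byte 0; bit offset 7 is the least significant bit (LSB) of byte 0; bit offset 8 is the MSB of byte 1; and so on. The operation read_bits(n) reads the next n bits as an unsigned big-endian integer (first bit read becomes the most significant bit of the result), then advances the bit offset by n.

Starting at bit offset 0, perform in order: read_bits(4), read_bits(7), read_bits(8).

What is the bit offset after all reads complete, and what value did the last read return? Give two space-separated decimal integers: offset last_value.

Answer: 19 247

Derivation:
Read 1: bits[0:4] width=4 -> value=6 (bin 0110); offset now 4 = byte 0 bit 4; 36 bits remain
Read 2: bits[4:11] width=7 -> value=76 (bin 1001100); offset now 11 = byte 1 bit 3; 29 bits remain
Read 3: bits[11:19] width=8 -> value=247 (bin 11110111); offset now 19 = byte 2 bit 3; 21 bits remain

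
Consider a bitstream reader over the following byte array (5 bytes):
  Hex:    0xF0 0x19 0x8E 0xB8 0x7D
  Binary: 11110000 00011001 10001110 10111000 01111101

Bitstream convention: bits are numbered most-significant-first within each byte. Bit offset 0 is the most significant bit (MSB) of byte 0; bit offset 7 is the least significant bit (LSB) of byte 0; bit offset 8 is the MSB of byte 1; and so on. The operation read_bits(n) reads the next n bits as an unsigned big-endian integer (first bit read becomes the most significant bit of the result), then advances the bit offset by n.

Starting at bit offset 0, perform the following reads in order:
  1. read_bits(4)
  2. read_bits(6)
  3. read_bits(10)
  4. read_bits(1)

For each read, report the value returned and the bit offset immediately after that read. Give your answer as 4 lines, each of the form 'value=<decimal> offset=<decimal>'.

Read 1: bits[0:4] width=4 -> value=15 (bin 1111); offset now 4 = byte 0 bit 4; 36 bits remain
Read 2: bits[4:10] width=6 -> value=0 (bin 000000); offset now 10 = byte 1 bit 2; 30 bits remain
Read 3: bits[10:20] width=10 -> value=408 (bin 0110011000); offset now 20 = byte 2 bit 4; 20 bits remain
Read 4: bits[20:21] width=1 -> value=1 (bin 1); offset now 21 = byte 2 bit 5; 19 bits remain

Answer: value=15 offset=4
value=0 offset=10
value=408 offset=20
value=1 offset=21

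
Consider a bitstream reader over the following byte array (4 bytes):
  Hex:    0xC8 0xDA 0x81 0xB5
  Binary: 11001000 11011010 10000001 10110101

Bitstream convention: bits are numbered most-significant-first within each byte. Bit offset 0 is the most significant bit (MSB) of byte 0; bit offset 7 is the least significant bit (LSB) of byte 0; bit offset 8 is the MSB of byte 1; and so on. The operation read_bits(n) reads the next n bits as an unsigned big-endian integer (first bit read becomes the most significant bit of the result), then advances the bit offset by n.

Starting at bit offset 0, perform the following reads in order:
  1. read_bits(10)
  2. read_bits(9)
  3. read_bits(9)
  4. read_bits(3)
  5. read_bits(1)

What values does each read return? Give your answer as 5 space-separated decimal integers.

Read 1: bits[0:10] width=10 -> value=803 (bin 1100100011); offset now 10 = byte 1 bit 2; 22 bits remain
Read 2: bits[10:19] width=9 -> value=212 (bin 011010100); offset now 19 = byte 2 bit 3; 13 bits remain
Read 3: bits[19:28] width=9 -> value=27 (bin 000011011); offset now 28 = byte 3 bit 4; 4 bits remain
Read 4: bits[28:31] width=3 -> value=2 (bin 010); offset now 31 = byte 3 bit 7; 1 bits remain
Read 5: bits[31:32] width=1 -> value=1 (bin 1); offset now 32 = byte 4 bit 0; 0 bits remain

Answer: 803 212 27 2 1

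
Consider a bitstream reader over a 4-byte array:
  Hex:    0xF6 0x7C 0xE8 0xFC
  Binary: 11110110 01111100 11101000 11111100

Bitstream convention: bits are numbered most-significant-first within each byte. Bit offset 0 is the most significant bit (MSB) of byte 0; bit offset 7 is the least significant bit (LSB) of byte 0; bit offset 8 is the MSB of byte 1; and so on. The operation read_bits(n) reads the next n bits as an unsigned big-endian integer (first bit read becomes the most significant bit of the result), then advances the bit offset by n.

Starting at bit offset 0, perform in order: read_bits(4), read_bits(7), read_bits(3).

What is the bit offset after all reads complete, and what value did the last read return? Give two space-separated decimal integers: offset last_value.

Answer: 14 7

Derivation:
Read 1: bits[0:4] width=4 -> value=15 (bin 1111); offset now 4 = byte 0 bit 4; 28 bits remain
Read 2: bits[4:11] width=7 -> value=51 (bin 0110011); offset now 11 = byte 1 bit 3; 21 bits remain
Read 3: bits[11:14] width=3 -> value=7 (bin 111); offset now 14 = byte 1 bit 6; 18 bits remain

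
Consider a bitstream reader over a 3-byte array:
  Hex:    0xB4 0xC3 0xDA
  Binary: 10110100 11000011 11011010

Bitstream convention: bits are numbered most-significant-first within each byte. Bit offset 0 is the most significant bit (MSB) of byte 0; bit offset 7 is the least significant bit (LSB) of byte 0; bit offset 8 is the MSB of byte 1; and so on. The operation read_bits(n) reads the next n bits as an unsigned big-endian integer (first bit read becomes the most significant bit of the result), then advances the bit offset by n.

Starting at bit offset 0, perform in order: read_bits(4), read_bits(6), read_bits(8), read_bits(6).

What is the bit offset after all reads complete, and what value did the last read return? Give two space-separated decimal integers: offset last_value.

Answer: 24 26

Derivation:
Read 1: bits[0:4] width=4 -> value=11 (bin 1011); offset now 4 = byte 0 bit 4; 20 bits remain
Read 2: bits[4:10] width=6 -> value=19 (bin 010011); offset now 10 = byte 1 bit 2; 14 bits remain
Read 3: bits[10:18] width=8 -> value=15 (bin 00001111); offset now 18 = byte 2 bit 2; 6 bits remain
Read 4: bits[18:24] width=6 -> value=26 (bin 011010); offset now 24 = byte 3 bit 0; 0 bits remain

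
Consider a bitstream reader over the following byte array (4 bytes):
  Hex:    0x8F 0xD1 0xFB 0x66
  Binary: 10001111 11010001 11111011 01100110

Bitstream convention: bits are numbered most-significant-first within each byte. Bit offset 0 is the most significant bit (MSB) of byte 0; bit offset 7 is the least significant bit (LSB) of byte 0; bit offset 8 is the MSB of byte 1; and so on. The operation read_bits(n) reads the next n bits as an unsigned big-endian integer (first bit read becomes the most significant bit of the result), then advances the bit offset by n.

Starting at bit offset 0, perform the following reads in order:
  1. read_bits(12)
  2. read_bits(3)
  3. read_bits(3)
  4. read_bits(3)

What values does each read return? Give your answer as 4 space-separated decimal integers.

Read 1: bits[0:12] width=12 -> value=2301 (bin 100011111101); offset now 12 = byte 1 bit 4; 20 bits remain
Read 2: bits[12:15] width=3 -> value=0 (bin 000); offset now 15 = byte 1 bit 7; 17 bits remain
Read 3: bits[15:18] width=3 -> value=7 (bin 111); offset now 18 = byte 2 bit 2; 14 bits remain
Read 4: bits[18:21] width=3 -> value=7 (bin 111); offset now 21 = byte 2 bit 5; 11 bits remain

Answer: 2301 0 7 7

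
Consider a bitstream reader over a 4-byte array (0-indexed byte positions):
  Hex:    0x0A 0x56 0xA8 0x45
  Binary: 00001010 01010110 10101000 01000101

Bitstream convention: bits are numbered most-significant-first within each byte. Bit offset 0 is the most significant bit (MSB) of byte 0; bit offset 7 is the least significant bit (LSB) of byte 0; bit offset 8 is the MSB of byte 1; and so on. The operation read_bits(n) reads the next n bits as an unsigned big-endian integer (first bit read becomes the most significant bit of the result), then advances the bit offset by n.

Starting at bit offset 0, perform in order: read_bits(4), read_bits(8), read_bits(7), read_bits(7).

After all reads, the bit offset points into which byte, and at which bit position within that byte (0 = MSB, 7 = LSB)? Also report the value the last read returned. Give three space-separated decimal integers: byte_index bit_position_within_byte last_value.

Read 1: bits[0:4] width=4 -> value=0 (bin 0000); offset now 4 = byte 0 bit 4; 28 bits remain
Read 2: bits[4:12] width=8 -> value=165 (bin 10100101); offset now 12 = byte 1 bit 4; 20 bits remain
Read 3: bits[12:19] width=7 -> value=53 (bin 0110101); offset now 19 = byte 2 bit 3; 13 bits remain
Read 4: bits[19:26] width=7 -> value=33 (bin 0100001); offset now 26 = byte 3 bit 2; 6 bits remain

Answer: 3 2 33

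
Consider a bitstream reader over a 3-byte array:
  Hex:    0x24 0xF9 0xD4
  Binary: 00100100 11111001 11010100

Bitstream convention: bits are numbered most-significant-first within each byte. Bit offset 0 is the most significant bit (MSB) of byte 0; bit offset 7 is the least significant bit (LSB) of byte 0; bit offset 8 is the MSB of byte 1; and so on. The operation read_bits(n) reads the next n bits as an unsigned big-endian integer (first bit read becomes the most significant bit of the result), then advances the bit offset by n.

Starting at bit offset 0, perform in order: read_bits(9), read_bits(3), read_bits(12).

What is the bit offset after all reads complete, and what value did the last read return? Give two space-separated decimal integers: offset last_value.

Answer: 24 2516

Derivation:
Read 1: bits[0:9] width=9 -> value=73 (bin 001001001); offset now 9 = byte 1 bit 1; 15 bits remain
Read 2: bits[9:12] width=3 -> value=7 (bin 111); offset now 12 = byte 1 bit 4; 12 bits remain
Read 3: bits[12:24] width=12 -> value=2516 (bin 100111010100); offset now 24 = byte 3 bit 0; 0 bits remain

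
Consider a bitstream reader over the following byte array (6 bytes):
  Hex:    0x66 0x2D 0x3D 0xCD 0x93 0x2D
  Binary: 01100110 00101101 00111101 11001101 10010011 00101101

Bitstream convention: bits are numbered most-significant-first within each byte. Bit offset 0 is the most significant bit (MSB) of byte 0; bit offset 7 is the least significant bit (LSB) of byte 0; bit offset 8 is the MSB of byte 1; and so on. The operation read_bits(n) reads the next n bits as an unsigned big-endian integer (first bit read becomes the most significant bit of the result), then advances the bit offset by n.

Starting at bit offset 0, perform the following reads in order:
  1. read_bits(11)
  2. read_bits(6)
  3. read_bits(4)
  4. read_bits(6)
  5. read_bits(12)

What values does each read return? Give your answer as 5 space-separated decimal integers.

Answer: 817 26 7 46 1737

Derivation:
Read 1: bits[0:11] width=11 -> value=817 (bin 01100110001); offset now 11 = byte 1 bit 3; 37 bits remain
Read 2: bits[11:17] width=6 -> value=26 (bin 011010); offset now 17 = byte 2 bit 1; 31 bits remain
Read 3: bits[17:21] width=4 -> value=7 (bin 0111); offset now 21 = byte 2 bit 5; 27 bits remain
Read 4: bits[21:27] width=6 -> value=46 (bin 101110); offset now 27 = byte 3 bit 3; 21 bits remain
Read 5: bits[27:39] width=12 -> value=1737 (bin 011011001001); offset now 39 = byte 4 bit 7; 9 bits remain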